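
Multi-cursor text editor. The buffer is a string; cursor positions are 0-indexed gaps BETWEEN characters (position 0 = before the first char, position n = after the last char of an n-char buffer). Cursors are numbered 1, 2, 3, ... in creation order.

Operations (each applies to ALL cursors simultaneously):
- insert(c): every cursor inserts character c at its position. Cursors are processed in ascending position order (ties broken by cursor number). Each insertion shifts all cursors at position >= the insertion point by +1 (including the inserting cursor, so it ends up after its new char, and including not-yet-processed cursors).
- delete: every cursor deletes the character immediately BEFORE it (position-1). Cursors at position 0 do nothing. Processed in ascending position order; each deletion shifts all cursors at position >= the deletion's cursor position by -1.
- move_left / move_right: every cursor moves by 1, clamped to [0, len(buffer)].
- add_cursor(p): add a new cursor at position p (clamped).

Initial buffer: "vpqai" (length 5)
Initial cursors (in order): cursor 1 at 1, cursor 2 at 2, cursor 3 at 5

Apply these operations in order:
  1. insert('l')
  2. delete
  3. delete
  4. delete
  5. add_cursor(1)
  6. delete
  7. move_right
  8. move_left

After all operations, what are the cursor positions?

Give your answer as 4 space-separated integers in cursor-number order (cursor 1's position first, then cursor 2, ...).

Answer: 0 0 0 0

Derivation:
After op 1 (insert('l')): buffer="vlplqail" (len 8), cursors c1@2 c2@4 c3@8, authorship .1.2...3
After op 2 (delete): buffer="vpqai" (len 5), cursors c1@1 c2@2 c3@5, authorship .....
After op 3 (delete): buffer="qa" (len 2), cursors c1@0 c2@0 c3@2, authorship ..
After op 4 (delete): buffer="q" (len 1), cursors c1@0 c2@0 c3@1, authorship .
After op 5 (add_cursor(1)): buffer="q" (len 1), cursors c1@0 c2@0 c3@1 c4@1, authorship .
After op 6 (delete): buffer="" (len 0), cursors c1@0 c2@0 c3@0 c4@0, authorship 
After op 7 (move_right): buffer="" (len 0), cursors c1@0 c2@0 c3@0 c4@0, authorship 
After op 8 (move_left): buffer="" (len 0), cursors c1@0 c2@0 c3@0 c4@0, authorship 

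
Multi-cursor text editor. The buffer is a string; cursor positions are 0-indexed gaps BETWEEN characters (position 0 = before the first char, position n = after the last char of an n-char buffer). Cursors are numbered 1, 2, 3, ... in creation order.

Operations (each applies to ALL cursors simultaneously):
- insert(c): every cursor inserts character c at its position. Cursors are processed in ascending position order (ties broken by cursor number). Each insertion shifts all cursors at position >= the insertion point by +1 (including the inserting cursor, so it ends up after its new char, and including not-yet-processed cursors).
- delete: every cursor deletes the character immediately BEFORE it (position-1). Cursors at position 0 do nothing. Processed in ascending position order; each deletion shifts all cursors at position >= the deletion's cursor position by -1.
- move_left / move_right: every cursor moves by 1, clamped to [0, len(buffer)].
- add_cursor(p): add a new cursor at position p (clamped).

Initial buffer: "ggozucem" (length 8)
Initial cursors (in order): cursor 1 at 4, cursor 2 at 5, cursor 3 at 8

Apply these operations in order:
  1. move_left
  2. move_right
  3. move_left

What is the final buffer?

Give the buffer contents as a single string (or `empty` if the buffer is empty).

Answer: ggozucem

Derivation:
After op 1 (move_left): buffer="ggozucem" (len 8), cursors c1@3 c2@4 c3@7, authorship ........
After op 2 (move_right): buffer="ggozucem" (len 8), cursors c1@4 c2@5 c3@8, authorship ........
After op 3 (move_left): buffer="ggozucem" (len 8), cursors c1@3 c2@4 c3@7, authorship ........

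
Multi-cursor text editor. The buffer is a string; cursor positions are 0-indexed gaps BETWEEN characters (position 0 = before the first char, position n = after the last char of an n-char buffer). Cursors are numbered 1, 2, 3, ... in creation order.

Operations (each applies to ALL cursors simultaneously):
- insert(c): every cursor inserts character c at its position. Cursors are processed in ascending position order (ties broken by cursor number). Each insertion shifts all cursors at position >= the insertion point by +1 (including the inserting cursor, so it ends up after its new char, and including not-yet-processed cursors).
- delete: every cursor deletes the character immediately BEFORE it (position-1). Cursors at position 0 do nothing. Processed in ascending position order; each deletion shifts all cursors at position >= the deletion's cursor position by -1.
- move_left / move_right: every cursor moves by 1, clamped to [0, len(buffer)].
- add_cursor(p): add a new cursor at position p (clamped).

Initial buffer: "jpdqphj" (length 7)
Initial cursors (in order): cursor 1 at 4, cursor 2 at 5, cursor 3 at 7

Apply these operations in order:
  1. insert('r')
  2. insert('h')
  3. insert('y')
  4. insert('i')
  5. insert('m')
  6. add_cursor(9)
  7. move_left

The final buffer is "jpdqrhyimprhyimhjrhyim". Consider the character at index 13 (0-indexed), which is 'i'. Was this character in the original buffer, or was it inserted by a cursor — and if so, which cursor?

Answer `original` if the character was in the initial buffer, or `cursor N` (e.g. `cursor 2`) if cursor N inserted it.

After op 1 (insert('r')): buffer="jpdqrprhjr" (len 10), cursors c1@5 c2@7 c3@10, authorship ....1.2..3
After op 2 (insert('h')): buffer="jpdqrhprhhjrh" (len 13), cursors c1@6 c2@9 c3@13, authorship ....11.22..33
After op 3 (insert('y')): buffer="jpdqrhyprhyhjrhy" (len 16), cursors c1@7 c2@11 c3@16, authorship ....111.222..333
After op 4 (insert('i')): buffer="jpdqrhyiprhyihjrhyi" (len 19), cursors c1@8 c2@13 c3@19, authorship ....1111.2222..3333
After op 5 (insert('m')): buffer="jpdqrhyimprhyimhjrhyim" (len 22), cursors c1@9 c2@15 c3@22, authorship ....11111.22222..33333
After op 6 (add_cursor(9)): buffer="jpdqrhyimprhyimhjrhyim" (len 22), cursors c1@9 c4@9 c2@15 c3@22, authorship ....11111.22222..33333
After op 7 (move_left): buffer="jpdqrhyimprhyimhjrhyim" (len 22), cursors c1@8 c4@8 c2@14 c3@21, authorship ....11111.22222..33333
Authorship (.=original, N=cursor N): . . . . 1 1 1 1 1 . 2 2 2 2 2 . . 3 3 3 3 3
Index 13: author = 2

Answer: cursor 2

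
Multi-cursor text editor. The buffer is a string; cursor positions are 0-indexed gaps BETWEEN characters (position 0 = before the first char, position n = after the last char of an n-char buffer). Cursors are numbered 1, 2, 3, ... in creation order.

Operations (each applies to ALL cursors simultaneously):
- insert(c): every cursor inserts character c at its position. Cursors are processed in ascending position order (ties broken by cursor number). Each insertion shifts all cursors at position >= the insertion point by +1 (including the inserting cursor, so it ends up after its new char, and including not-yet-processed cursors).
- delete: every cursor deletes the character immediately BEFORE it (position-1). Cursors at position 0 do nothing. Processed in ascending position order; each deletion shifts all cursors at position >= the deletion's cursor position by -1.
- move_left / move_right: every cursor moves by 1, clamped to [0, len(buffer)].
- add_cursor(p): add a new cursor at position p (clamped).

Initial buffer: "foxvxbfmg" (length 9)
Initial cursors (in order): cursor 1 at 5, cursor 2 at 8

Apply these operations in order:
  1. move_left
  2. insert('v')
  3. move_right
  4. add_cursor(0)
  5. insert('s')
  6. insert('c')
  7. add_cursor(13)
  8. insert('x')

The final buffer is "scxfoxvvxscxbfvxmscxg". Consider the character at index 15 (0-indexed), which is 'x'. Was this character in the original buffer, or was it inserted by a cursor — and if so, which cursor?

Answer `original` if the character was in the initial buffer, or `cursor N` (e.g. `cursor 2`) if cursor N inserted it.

Answer: cursor 4

Derivation:
After op 1 (move_left): buffer="foxvxbfmg" (len 9), cursors c1@4 c2@7, authorship .........
After op 2 (insert('v')): buffer="foxvvxbfvmg" (len 11), cursors c1@5 c2@9, authorship ....1...2..
After op 3 (move_right): buffer="foxvvxbfvmg" (len 11), cursors c1@6 c2@10, authorship ....1...2..
After op 4 (add_cursor(0)): buffer="foxvvxbfvmg" (len 11), cursors c3@0 c1@6 c2@10, authorship ....1...2..
After op 5 (insert('s')): buffer="sfoxvvxsbfvmsg" (len 14), cursors c3@1 c1@8 c2@13, authorship 3....1.1..2.2.
After op 6 (insert('c')): buffer="scfoxvvxscbfvmscg" (len 17), cursors c3@2 c1@10 c2@16, authorship 33....1.11..2.22.
After op 7 (add_cursor(13)): buffer="scfoxvvxscbfvmscg" (len 17), cursors c3@2 c1@10 c4@13 c2@16, authorship 33....1.11..2.22.
After op 8 (insert('x')): buffer="scxfoxvvxscxbfvxmscxg" (len 21), cursors c3@3 c1@12 c4@16 c2@20, authorship 333....1.111..24.222.
Authorship (.=original, N=cursor N): 3 3 3 . . . . 1 . 1 1 1 . . 2 4 . 2 2 2 .
Index 15: author = 4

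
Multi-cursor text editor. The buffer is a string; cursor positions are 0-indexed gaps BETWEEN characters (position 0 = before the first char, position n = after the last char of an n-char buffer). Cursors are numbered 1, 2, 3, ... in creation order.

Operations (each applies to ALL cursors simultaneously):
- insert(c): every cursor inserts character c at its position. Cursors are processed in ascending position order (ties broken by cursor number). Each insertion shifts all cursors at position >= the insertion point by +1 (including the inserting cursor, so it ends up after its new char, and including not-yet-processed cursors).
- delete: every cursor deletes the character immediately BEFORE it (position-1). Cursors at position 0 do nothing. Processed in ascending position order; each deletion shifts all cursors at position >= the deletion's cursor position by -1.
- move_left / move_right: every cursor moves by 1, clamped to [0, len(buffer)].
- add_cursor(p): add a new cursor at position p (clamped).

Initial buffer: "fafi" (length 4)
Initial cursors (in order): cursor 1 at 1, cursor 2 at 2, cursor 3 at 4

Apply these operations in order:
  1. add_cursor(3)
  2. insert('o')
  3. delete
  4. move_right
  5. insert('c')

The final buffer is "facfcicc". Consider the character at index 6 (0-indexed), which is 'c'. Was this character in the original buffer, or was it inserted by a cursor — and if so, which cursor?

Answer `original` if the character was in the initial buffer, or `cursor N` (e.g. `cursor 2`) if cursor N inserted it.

After op 1 (add_cursor(3)): buffer="fafi" (len 4), cursors c1@1 c2@2 c4@3 c3@4, authorship ....
After op 2 (insert('o')): buffer="foaofoio" (len 8), cursors c1@2 c2@4 c4@6 c3@8, authorship .1.2.4.3
After op 3 (delete): buffer="fafi" (len 4), cursors c1@1 c2@2 c4@3 c3@4, authorship ....
After op 4 (move_right): buffer="fafi" (len 4), cursors c1@2 c2@3 c3@4 c4@4, authorship ....
After op 5 (insert('c')): buffer="facfcicc" (len 8), cursors c1@3 c2@5 c3@8 c4@8, authorship ..1.2.34
Authorship (.=original, N=cursor N): . . 1 . 2 . 3 4
Index 6: author = 3

Answer: cursor 3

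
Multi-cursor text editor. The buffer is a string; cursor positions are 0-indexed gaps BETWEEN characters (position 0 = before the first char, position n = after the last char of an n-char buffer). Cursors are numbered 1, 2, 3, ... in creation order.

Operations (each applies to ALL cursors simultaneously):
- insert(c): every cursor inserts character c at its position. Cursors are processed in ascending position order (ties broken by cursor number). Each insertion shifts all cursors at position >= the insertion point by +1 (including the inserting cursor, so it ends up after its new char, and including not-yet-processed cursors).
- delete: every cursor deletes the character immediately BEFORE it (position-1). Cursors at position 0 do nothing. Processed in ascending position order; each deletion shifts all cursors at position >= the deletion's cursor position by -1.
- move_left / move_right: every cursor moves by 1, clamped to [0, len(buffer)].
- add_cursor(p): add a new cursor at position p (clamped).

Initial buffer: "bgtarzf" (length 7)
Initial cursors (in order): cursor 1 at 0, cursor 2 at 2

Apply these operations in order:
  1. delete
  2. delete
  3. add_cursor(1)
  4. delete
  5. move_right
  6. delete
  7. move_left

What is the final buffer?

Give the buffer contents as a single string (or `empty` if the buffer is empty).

Answer: rzf

Derivation:
After op 1 (delete): buffer="btarzf" (len 6), cursors c1@0 c2@1, authorship ......
After op 2 (delete): buffer="tarzf" (len 5), cursors c1@0 c2@0, authorship .....
After op 3 (add_cursor(1)): buffer="tarzf" (len 5), cursors c1@0 c2@0 c3@1, authorship .....
After op 4 (delete): buffer="arzf" (len 4), cursors c1@0 c2@0 c3@0, authorship ....
After op 5 (move_right): buffer="arzf" (len 4), cursors c1@1 c2@1 c3@1, authorship ....
After op 6 (delete): buffer="rzf" (len 3), cursors c1@0 c2@0 c3@0, authorship ...
After op 7 (move_left): buffer="rzf" (len 3), cursors c1@0 c2@0 c3@0, authorship ...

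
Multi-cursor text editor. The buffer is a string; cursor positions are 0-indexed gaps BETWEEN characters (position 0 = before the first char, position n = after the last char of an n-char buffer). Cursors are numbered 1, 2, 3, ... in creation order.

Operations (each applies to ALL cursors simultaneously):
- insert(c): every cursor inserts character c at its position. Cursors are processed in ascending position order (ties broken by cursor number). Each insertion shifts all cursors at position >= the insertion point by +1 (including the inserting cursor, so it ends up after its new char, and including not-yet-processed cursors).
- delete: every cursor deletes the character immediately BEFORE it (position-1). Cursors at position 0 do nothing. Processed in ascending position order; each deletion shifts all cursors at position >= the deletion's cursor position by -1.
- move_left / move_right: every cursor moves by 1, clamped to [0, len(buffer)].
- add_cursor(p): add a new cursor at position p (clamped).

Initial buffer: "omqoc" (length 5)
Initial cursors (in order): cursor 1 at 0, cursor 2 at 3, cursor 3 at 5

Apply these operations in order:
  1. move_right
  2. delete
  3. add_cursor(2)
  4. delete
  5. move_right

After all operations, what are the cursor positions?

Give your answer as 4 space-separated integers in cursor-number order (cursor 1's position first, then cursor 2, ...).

Answer: 0 0 0 0

Derivation:
After op 1 (move_right): buffer="omqoc" (len 5), cursors c1@1 c2@4 c3@5, authorship .....
After op 2 (delete): buffer="mq" (len 2), cursors c1@0 c2@2 c3@2, authorship ..
After op 3 (add_cursor(2)): buffer="mq" (len 2), cursors c1@0 c2@2 c3@2 c4@2, authorship ..
After op 4 (delete): buffer="" (len 0), cursors c1@0 c2@0 c3@0 c4@0, authorship 
After op 5 (move_right): buffer="" (len 0), cursors c1@0 c2@0 c3@0 c4@0, authorship 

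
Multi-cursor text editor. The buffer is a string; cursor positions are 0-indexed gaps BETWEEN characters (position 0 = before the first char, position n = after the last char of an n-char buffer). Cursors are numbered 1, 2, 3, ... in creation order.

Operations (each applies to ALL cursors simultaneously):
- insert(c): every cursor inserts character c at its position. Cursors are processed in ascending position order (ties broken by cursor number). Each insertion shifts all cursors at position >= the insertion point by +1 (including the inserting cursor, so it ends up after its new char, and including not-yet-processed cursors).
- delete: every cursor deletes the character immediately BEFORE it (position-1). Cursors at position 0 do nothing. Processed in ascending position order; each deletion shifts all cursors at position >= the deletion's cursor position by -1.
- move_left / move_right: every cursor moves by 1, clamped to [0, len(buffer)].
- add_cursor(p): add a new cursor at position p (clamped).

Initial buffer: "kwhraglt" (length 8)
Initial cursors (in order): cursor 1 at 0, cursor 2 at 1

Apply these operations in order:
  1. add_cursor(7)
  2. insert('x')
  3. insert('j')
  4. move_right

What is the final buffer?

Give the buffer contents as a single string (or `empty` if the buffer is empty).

Answer: xjkxjwhraglxjt

Derivation:
After op 1 (add_cursor(7)): buffer="kwhraglt" (len 8), cursors c1@0 c2@1 c3@7, authorship ........
After op 2 (insert('x')): buffer="xkxwhraglxt" (len 11), cursors c1@1 c2@3 c3@10, authorship 1.2......3.
After op 3 (insert('j')): buffer="xjkxjwhraglxjt" (len 14), cursors c1@2 c2@5 c3@13, authorship 11.22......33.
After op 4 (move_right): buffer="xjkxjwhraglxjt" (len 14), cursors c1@3 c2@6 c3@14, authorship 11.22......33.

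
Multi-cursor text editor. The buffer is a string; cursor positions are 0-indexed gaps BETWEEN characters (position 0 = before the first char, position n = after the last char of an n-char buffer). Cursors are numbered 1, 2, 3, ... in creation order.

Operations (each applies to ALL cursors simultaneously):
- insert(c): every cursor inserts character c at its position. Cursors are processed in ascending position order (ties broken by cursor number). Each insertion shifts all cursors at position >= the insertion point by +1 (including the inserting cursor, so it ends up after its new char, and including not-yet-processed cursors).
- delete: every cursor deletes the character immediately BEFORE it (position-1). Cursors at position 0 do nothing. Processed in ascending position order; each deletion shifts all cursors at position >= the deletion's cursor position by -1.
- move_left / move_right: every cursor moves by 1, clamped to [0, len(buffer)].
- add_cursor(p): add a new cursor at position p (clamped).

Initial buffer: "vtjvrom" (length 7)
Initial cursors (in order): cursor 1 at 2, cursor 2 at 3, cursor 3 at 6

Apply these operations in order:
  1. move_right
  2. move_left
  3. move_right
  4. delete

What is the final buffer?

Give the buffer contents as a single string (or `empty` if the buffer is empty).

Answer: vtro

Derivation:
After op 1 (move_right): buffer="vtjvrom" (len 7), cursors c1@3 c2@4 c3@7, authorship .......
After op 2 (move_left): buffer="vtjvrom" (len 7), cursors c1@2 c2@3 c3@6, authorship .......
After op 3 (move_right): buffer="vtjvrom" (len 7), cursors c1@3 c2@4 c3@7, authorship .......
After op 4 (delete): buffer="vtro" (len 4), cursors c1@2 c2@2 c3@4, authorship ....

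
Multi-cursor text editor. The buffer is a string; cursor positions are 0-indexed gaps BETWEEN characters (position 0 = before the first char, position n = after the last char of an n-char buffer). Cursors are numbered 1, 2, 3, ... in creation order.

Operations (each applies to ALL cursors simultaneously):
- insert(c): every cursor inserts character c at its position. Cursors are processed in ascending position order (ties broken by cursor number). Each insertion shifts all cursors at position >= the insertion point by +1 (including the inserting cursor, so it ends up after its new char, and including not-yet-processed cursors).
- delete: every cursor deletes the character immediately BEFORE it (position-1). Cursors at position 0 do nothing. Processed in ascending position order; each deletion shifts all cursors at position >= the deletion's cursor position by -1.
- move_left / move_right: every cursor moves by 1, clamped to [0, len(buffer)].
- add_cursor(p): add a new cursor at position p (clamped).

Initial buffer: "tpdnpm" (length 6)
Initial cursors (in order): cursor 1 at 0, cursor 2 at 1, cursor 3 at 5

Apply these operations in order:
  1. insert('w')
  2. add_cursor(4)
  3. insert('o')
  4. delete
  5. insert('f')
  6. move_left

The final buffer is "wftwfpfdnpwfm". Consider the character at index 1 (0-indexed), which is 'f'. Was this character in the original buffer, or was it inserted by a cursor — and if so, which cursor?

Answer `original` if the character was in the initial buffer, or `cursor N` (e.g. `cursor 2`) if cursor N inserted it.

Answer: cursor 1

Derivation:
After op 1 (insert('w')): buffer="wtwpdnpwm" (len 9), cursors c1@1 c2@3 c3@8, authorship 1.2....3.
After op 2 (add_cursor(4)): buffer="wtwpdnpwm" (len 9), cursors c1@1 c2@3 c4@4 c3@8, authorship 1.2....3.
After op 3 (insert('o')): buffer="wotwopodnpwom" (len 13), cursors c1@2 c2@5 c4@7 c3@12, authorship 11.22.4...33.
After op 4 (delete): buffer="wtwpdnpwm" (len 9), cursors c1@1 c2@3 c4@4 c3@8, authorship 1.2....3.
After op 5 (insert('f')): buffer="wftwfpfdnpwfm" (len 13), cursors c1@2 c2@5 c4@7 c3@12, authorship 11.22.4...33.
After op 6 (move_left): buffer="wftwfpfdnpwfm" (len 13), cursors c1@1 c2@4 c4@6 c3@11, authorship 11.22.4...33.
Authorship (.=original, N=cursor N): 1 1 . 2 2 . 4 . . . 3 3 .
Index 1: author = 1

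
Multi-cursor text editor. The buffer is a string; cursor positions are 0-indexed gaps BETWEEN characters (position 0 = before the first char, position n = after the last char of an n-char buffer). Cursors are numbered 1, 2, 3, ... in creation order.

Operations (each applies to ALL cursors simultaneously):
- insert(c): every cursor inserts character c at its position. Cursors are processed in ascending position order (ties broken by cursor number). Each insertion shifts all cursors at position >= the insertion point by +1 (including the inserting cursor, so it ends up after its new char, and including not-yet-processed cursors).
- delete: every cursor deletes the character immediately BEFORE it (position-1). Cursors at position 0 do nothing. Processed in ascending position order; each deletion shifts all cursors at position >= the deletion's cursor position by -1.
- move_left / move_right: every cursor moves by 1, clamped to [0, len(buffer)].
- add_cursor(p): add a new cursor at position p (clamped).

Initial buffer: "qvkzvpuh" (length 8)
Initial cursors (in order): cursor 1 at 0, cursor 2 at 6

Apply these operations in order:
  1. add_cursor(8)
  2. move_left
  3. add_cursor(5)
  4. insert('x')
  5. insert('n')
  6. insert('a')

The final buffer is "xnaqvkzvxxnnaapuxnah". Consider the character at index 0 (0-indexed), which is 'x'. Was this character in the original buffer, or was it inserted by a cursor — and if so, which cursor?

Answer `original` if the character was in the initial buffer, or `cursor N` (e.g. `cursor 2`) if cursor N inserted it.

After op 1 (add_cursor(8)): buffer="qvkzvpuh" (len 8), cursors c1@0 c2@6 c3@8, authorship ........
After op 2 (move_left): buffer="qvkzvpuh" (len 8), cursors c1@0 c2@5 c3@7, authorship ........
After op 3 (add_cursor(5)): buffer="qvkzvpuh" (len 8), cursors c1@0 c2@5 c4@5 c3@7, authorship ........
After op 4 (insert('x')): buffer="xqvkzvxxpuxh" (len 12), cursors c1@1 c2@8 c4@8 c3@11, authorship 1.....24..3.
After op 5 (insert('n')): buffer="xnqvkzvxxnnpuxnh" (len 16), cursors c1@2 c2@11 c4@11 c3@15, authorship 11.....2424..33.
After op 6 (insert('a')): buffer="xnaqvkzvxxnnaapuxnah" (len 20), cursors c1@3 c2@14 c4@14 c3@19, authorship 111.....242424..333.
Authorship (.=original, N=cursor N): 1 1 1 . . . . . 2 4 2 4 2 4 . . 3 3 3 .
Index 0: author = 1

Answer: cursor 1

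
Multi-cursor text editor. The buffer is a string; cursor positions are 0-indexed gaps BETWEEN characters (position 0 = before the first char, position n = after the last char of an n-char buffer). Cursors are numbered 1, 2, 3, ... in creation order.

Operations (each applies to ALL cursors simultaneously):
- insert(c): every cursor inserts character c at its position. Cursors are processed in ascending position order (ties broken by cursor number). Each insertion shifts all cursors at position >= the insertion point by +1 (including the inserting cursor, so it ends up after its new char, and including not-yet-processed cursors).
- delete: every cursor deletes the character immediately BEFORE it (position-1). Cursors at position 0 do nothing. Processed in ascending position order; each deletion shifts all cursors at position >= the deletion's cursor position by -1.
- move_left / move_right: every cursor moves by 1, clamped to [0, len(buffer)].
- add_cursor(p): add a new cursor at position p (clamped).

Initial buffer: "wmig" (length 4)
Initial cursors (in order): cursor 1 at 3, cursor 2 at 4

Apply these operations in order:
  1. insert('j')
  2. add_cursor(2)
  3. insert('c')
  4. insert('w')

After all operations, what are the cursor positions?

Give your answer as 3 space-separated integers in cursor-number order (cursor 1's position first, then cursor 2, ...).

Answer: 8 12 4

Derivation:
After op 1 (insert('j')): buffer="wmijgj" (len 6), cursors c1@4 c2@6, authorship ...1.2
After op 2 (add_cursor(2)): buffer="wmijgj" (len 6), cursors c3@2 c1@4 c2@6, authorship ...1.2
After op 3 (insert('c')): buffer="wmcijcgjc" (len 9), cursors c3@3 c1@6 c2@9, authorship ..3.11.22
After op 4 (insert('w')): buffer="wmcwijcwgjcw" (len 12), cursors c3@4 c1@8 c2@12, authorship ..33.111.222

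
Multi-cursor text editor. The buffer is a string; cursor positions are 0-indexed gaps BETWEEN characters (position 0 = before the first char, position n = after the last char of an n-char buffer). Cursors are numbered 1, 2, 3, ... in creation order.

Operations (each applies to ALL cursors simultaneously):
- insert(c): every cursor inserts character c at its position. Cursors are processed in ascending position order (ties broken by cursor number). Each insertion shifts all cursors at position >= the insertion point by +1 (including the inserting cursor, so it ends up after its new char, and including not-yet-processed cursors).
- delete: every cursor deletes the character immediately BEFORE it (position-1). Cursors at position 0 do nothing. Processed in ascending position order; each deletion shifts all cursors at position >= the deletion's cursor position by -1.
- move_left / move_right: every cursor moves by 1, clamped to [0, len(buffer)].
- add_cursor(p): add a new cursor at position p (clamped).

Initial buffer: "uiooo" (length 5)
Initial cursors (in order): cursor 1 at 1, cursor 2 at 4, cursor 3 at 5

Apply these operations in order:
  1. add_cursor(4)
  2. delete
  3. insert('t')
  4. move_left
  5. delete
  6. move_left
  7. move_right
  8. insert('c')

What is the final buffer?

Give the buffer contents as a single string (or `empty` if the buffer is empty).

After op 1 (add_cursor(4)): buffer="uiooo" (len 5), cursors c1@1 c2@4 c4@4 c3@5, authorship .....
After op 2 (delete): buffer="i" (len 1), cursors c1@0 c2@1 c3@1 c4@1, authorship .
After op 3 (insert('t')): buffer="tittt" (len 5), cursors c1@1 c2@5 c3@5 c4@5, authorship 1.234
After op 4 (move_left): buffer="tittt" (len 5), cursors c1@0 c2@4 c3@4 c4@4, authorship 1.234
After op 5 (delete): buffer="tt" (len 2), cursors c1@0 c2@1 c3@1 c4@1, authorship 14
After op 6 (move_left): buffer="tt" (len 2), cursors c1@0 c2@0 c3@0 c4@0, authorship 14
After op 7 (move_right): buffer="tt" (len 2), cursors c1@1 c2@1 c3@1 c4@1, authorship 14
After op 8 (insert('c')): buffer="tcccct" (len 6), cursors c1@5 c2@5 c3@5 c4@5, authorship 112344

Answer: tcccct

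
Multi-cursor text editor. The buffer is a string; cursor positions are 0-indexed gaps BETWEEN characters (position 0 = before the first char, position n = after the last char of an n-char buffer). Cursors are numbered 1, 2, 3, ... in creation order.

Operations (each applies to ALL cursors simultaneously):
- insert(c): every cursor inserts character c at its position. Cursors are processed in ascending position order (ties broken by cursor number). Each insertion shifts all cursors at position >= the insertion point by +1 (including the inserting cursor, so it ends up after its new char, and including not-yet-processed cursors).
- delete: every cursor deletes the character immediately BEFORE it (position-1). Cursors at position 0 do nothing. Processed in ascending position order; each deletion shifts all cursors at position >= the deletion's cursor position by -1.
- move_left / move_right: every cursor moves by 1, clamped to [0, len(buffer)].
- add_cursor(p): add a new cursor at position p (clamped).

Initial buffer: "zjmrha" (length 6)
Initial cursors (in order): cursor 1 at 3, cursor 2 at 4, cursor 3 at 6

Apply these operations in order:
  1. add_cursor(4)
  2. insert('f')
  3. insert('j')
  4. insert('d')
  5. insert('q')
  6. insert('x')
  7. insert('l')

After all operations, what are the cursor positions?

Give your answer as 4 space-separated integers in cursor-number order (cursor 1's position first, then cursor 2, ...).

Answer: 9 22 30 22

Derivation:
After op 1 (add_cursor(4)): buffer="zjmrha" (len 6), cursors c1@3 c2@4 c4@4 c3@6, authorship ......
After op 2 (insert('f')): buffer="zjmfrffhaf" (len 10), cursors c1@4 c2@7 c4@7 c3@10, authorship ...1.24..3
After op 3 (insert('j')): buffer="zjmfjrffjjhafj" (len 14), cursors c1@5 c2@10 c4@10 c3@14, authorship ...11.2424..33
After op 4 (insert('d')): buffer="zjmfjdrffjjddhafjd" (len 18), cursors c1@6 c2@13 c4@13 c3@18, authorship ...111.242424..333
After op 5 (insert('q')): buffer="zjmfjdqrffjjddqqhafjdq" (len 22), cursors c1@7 c2@16 c4@16 c3@22, authorship ...1111.24242424..3333
After op 6 (insert('x')): buffer="zjmfjdqxrffjjddqqxxhafjdqx" (len 26), cursors c1@8 c2@19 c4@19 c3@26, authorship ...11111.2424242424..33333
After op 7 (insert('l')): buffer="zjmfjdqxlrffjjddqqxxllhafjdqxl" (len 30), cursors c1@9 c2@22 c4@22 c3@30, authorship ...111111.242424242424..333333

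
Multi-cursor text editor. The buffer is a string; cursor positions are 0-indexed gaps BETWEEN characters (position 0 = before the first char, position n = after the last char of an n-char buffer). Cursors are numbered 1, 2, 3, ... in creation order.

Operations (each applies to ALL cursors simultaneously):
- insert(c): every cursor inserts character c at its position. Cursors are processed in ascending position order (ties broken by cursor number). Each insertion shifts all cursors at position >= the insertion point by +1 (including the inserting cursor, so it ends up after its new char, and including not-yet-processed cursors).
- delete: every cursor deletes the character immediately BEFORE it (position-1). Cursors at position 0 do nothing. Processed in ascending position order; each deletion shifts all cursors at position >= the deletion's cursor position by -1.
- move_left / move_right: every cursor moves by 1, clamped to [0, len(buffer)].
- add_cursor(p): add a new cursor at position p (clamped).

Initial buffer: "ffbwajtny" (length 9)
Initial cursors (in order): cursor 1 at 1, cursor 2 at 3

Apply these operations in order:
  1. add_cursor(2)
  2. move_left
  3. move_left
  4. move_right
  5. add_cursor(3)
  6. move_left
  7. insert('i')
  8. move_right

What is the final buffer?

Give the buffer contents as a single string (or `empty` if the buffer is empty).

After op 1 (add_cursor(2)): buffer="ffbwajtny" (len 9), cursors c1@1 c3@2 c2@3, authorship .........
After op 2 (move_left): buffer="ffbwajtny" (len 9), cursors c1@0 c3@1 c2@2, authorship .........
After op 3 (move_left): buffer="ffbwajtny" (len 9), cursors c1@0 c3@0 c2@1, authorship .........
After op 4 (move_right): buffer="ffbwajtny" (len 9), cursors c1@1 c3@1 c2@2, authorship .........
After op 5 (add_cursor(3)): buffer="ffbwajtny" (len 9), cursors c1@1 c3@1 c2@2 c4@3, authorship .........
After op 6 (move_left): buffer="ffbwajtny" (len 9), cursors c1@0 c3@0 c2@1 c4@2, authorship .........
After op 7 (insert('i')): buffer="iififibwajtny" (len 13), cursors c1@2 c3@2 c2@4 c4@6, authorship 13.2.4.......
After op 8 (move_right): buffer="iififibwajtny" (len 13), cursors c1@3 c3@3 c2@5 c4@7, authorship 13.2.4.......

Answer: iififibwajtny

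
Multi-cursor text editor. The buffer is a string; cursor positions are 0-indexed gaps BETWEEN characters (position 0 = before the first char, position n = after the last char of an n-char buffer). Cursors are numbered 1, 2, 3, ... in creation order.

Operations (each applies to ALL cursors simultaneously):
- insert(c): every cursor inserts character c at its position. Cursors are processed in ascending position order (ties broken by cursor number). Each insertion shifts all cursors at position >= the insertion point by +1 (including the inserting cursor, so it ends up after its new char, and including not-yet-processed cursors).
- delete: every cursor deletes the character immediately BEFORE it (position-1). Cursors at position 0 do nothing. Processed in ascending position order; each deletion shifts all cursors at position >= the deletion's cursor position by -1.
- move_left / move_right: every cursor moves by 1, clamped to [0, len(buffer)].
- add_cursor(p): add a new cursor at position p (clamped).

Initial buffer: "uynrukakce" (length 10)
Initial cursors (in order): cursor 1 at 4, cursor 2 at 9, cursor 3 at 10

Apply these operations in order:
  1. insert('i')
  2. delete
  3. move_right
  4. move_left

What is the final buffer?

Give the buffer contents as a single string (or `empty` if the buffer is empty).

Answer: uynrukakce

Derivation:
After op 1 (insert('i')): buffer="uynriukakciei" (len 13), cursors c1@5 c2@11 c3@13, authorship ....1.....2.3
After op 2 (delete): buffer="uynrukakce" (len 10), cursors c1@4 c2@9 c3@10, authorship ..........
After op 3 (move_right): buffer="uynrukakce" (len 10), cursors c1@5 c2@10 c3@10, authorship ..........
After op 4 (move_left): buffer="uynrukakce" (len 10), cursors c1@4 c2@9 c3@9, authorship ..........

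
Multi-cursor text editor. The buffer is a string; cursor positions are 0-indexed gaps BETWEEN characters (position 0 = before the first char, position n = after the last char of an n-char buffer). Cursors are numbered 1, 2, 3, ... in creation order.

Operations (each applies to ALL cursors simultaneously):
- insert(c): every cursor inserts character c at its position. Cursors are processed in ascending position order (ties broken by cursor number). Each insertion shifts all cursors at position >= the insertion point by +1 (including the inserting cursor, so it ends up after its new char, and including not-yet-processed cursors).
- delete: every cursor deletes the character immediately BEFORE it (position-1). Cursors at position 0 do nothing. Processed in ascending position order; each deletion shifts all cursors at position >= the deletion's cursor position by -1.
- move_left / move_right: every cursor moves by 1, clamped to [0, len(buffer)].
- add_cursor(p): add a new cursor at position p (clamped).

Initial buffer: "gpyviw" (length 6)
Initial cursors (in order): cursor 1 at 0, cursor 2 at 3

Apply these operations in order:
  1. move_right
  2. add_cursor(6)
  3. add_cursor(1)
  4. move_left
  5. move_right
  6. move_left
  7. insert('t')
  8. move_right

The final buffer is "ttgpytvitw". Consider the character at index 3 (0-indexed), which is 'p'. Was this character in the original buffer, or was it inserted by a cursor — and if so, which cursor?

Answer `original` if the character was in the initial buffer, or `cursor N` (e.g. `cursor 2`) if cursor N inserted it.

After op 1 (move_right): buffer="gpyviw" (len 6), cursors c1@1 c2@4, authorship ......
After op 2 (add_cursor(6)): buffer="gpyviw" (len 6), cursors c1@1 c2@4 c3@6, authorship ......
After op 3 (add_cursor(1)): buffer="gpyviw" (len 6), cursors c1@1 c4@1 c2@4 c3@6, authorship ......
After op 4 (move_left): buffer="gpyviw" (len 6), cursors c1@0 c4@0 c2@3 c3@5, authorship ......
After op 5 (move_right): buffer="gpyviw" (len 6), cursors c1@1 c4@1 c2@4 c3@6, authorship ......
After op 6 (move_left): buffer="gpyviw" (len 6), cursors c1@0 c4@0 c2@3 c3@5, authorship ......
After op 7 (insert('t')): buffer="ttgpytvitw" (len 10), cursors c1@2 c4@2 c2@6 c3@9, authorship 14...2..3.
After op 8 (move_right): buffer="ttgpytvitw" (len 10), cursors c1@3 c4@3 c2@7 c3@10, authorship 14...2..3.
Authorship (.=original, N=cursor N): 1 4 . . . 2 . . 3 .
Index 3: author = original

Answer: original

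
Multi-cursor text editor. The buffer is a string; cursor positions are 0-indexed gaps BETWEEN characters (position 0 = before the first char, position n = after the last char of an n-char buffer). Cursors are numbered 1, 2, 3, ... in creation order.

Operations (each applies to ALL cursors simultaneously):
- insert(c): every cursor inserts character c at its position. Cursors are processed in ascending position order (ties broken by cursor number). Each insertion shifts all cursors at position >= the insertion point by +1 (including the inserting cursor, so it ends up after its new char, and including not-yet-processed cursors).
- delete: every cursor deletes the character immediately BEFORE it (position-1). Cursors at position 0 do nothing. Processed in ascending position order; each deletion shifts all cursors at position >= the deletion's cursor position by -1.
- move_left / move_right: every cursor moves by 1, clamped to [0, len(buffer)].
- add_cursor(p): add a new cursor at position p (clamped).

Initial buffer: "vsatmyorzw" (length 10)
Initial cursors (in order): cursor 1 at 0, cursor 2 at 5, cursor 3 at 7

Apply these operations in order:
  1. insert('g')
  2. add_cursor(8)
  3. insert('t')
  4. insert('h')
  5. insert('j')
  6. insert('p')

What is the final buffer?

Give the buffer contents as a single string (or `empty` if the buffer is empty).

After op 1 (insert('g')): buffer="gvsatmgyogrzw" (len 13), cursors c1@1 c2@7 c3@10, authorship 1.....2..3...
After op 2 (add_cursor(8)): buffer="gvsatmgyogrzw" (len 13), cursors c1@1 c2@7 c4@8 c3@10, authorship 1.....2..3...
After op 3 (insert('t')): buffer="gtvsatmgtytogtrzw" (len 17), cursors c1@2 c2@9 c4@11 c3@14, authorship 11.....22.4.33...
After op 4 (insert('h')): buffer="gthvsatmgthythogthrzw" (len 21), cursors c1@3 c2@11 c4@14 c3@18, authorship 111.....222.44.333...
After op 5 (insert('j')): buffer="gthjvsatmgthjythjogthjrzw" (len 25), cursors c1@4 c2@13 c4@17 c3@22, authorship 1111.....2222.444.3333...
After op 6 (insert('p')): buffer="gthjpvsatmgthjpythjpogthjprzw" (len 29), cursors c1@5 c2@15 c4@20 c3@26, authorship 11111.....22222.4444.33333...

Answer: gthjpvsatmgthjpythjpogthjprzw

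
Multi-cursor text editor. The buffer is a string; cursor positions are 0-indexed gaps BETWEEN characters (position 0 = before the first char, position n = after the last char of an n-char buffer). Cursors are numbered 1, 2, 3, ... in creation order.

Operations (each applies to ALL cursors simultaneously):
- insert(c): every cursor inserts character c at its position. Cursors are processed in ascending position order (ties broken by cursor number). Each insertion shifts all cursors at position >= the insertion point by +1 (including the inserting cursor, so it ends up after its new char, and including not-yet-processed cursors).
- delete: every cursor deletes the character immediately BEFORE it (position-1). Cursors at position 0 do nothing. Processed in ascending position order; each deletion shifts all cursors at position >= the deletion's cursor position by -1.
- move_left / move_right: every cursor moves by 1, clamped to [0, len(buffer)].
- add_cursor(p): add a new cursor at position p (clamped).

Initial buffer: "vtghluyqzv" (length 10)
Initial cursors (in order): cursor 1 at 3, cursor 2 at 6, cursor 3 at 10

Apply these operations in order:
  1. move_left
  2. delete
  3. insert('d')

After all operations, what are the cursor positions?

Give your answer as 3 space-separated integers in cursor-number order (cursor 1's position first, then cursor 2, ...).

Answer: 2 5 9

Derivation:
After op 1 (move_left): buffer="vtghluyqzv" (len 10), cursors c1@2 c2@5 c3@9, authorship ..........
After op 2 (delete): buffer="vghuyqv" (len 7), cursors c1@1 c2@3 c3@6, authorship .......
After op 3 (insert('d')): buffer="vdghduyqdv" (len 10), cursors c1@2 c2@5 c3@9, authorship .1..2...3.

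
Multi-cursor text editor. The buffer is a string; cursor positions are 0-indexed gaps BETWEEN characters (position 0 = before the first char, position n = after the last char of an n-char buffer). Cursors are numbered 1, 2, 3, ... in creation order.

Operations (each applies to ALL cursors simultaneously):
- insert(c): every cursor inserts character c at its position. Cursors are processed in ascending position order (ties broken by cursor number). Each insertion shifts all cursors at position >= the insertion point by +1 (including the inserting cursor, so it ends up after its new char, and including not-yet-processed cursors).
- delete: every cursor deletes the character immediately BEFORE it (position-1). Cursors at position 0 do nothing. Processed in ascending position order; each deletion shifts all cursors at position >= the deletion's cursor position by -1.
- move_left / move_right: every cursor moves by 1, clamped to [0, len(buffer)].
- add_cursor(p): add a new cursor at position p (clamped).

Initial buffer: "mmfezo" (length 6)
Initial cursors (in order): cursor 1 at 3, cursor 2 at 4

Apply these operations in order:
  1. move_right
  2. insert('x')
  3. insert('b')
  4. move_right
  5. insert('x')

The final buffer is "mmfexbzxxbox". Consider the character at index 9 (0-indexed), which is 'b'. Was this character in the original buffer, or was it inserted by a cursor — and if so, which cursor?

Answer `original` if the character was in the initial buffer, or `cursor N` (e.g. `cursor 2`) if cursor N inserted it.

After op 1 (move_right): buffer="mmfezo" (len 6), cursors c1@4 c2@5, authorship ......
After op 2 (insert('x')): buffer="mmfexzxo" (len 8), cursors c1@5 c2@7, authorship ....1.2.
After op 3 (insert('b')): buffer="mmfexbzxbo" (len 10), cursors c1@6 c2@9, authorship ....11.22.
After op 4 (move_right): buffer="mmfexbzxbo" (len 10), cursors c1@7 c2@10, authorship ....11.22.
After op 5 (insert('x')): buffer="mmfexbzxxbox" (len 12), cursors c1@8 c2@12, authorship ....11.122.2
Authorship (.=original, N=cursor N): . . . . 1 1 . 1 2 2 . 2
Index 9: author = 2

Answer: cursor 2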